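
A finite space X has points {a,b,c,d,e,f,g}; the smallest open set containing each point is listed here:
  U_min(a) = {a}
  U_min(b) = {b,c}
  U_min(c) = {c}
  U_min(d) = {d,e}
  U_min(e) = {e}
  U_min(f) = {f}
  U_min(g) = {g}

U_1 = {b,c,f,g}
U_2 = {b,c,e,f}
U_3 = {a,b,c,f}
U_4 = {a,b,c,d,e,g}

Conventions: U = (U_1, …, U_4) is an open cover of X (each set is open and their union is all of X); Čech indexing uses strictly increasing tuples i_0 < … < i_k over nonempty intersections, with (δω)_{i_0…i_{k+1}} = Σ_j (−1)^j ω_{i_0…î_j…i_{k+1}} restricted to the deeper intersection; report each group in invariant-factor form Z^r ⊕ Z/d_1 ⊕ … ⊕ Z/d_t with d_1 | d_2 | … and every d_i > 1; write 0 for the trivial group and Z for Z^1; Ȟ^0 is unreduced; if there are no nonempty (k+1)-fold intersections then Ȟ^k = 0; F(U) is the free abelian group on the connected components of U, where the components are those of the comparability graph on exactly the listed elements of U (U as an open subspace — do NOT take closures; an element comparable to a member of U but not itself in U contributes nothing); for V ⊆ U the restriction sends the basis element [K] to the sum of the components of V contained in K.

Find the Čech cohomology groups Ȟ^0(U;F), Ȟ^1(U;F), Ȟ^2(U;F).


Ȟ^0(U;F) ≅ Z^5,  Ȟ^1(U;F) ≅ 0,  Ȟ^2(U;F) ≅ 0

nerve of the cover:
  U12={b,c,f} U13={b,c,f} U14={b,c,g} U23={b,c,f} U24={b,c,e} U34={a,b,c}
  U123={b,c,f} U124={b,c} U134={b,c} U234={b,c}
  U1234={b,c}
components per intersection:
  U1: {b,c} {f} {g}
  U2: {b,c} {e} {f}
  U3: {a} {b,c} {f}
  U4: {a} {b,c} {d,e} {g}
  U12: {b,c} {f}
  U13: {b,c} {f}
  U14: {b,c} {g}
  U23: {b,c} {f}
  U24: {b,c} {e}
  U34: {a} {b,c}
  U123: {b,c} {f}
  U124: {b,c}
  U134: {b,c}
  U234: {b,c}
  U1234: {b,c}
C dims 13,12,5,1; δ0: rk 8, SNF 1^8; δ1: rk 4, SNF 1^4; δ2: rk 1, SNF 1^1
Ȟ^0 = (13 − 8) − 0 = 5, so Ȟ^0 ≅ Z^5
Ȟ^1 = (12 − 4) − 8 = 0, so Ȟ^1 ≅ 0
Ȟ^2 = (5 − 1) − 4 = 0, so Ȟ^2 ≅ 0


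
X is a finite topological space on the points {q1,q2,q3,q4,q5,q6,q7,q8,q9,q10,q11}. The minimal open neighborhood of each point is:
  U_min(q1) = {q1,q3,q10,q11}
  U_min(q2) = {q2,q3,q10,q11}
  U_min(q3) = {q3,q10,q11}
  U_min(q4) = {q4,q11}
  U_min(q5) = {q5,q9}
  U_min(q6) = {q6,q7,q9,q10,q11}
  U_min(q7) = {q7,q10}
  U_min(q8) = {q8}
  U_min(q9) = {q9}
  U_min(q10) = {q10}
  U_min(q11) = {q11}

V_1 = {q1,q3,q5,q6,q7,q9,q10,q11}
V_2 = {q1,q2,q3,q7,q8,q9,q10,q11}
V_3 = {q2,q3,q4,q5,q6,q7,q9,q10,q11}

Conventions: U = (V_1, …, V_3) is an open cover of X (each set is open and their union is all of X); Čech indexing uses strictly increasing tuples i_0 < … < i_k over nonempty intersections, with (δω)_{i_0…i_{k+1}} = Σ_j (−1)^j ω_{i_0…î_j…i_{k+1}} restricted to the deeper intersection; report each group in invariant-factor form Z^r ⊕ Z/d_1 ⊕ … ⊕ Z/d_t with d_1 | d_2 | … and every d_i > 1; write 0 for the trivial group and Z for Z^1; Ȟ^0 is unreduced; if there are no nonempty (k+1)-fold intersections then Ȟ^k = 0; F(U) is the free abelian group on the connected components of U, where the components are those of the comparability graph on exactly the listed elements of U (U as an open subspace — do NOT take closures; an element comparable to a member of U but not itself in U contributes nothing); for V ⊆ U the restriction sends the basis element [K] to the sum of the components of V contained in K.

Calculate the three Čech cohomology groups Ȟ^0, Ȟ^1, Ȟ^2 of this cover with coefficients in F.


nonempty overlaps:
  V12={q1,q3,q7,q9,q10,q11} V13={q3,q5,q6,q7,q9,q10,q11} V23={q2,q3,q7,q9,q10,q11}
  V123={q3,q7,q9,q10,q11}
components per intersection:
  V1: {q1,q3,q5,q6,q7,q9,q10,q11}
  V2: {q1,q2,q3,q7,q10,q11} {q8} {q9}
  V3: {q2,q3,q4,q5,q6,q7,q9,q10,q11}
  V12: {q1,q3,q7,q10,q11} {q9}
  V13: {q3,q5,q6,q7,q9,q10,q11}
  V23: {q2,q3,q7,q10,q11} {q9}
  V123: {q3,q7,q10,q11} {q9}
C dims 5,5,2; δ0: rk 3, SNF 1^3; δ1: rk 2, SNF 1^2
degree 0: 5−3−0 = 2 → Ȟ^0 ≅ Z^2
degree 1: 5−2−3 = 0 → Ȟ^1 ≅ 0
degree 2: 2−0−2 = 0 → Ȟ^2 ≅ 0

Ȟ^0 ≅ Z^2, Ȟ^1 ≅ 0 and Ȟ^2 ≅ 0


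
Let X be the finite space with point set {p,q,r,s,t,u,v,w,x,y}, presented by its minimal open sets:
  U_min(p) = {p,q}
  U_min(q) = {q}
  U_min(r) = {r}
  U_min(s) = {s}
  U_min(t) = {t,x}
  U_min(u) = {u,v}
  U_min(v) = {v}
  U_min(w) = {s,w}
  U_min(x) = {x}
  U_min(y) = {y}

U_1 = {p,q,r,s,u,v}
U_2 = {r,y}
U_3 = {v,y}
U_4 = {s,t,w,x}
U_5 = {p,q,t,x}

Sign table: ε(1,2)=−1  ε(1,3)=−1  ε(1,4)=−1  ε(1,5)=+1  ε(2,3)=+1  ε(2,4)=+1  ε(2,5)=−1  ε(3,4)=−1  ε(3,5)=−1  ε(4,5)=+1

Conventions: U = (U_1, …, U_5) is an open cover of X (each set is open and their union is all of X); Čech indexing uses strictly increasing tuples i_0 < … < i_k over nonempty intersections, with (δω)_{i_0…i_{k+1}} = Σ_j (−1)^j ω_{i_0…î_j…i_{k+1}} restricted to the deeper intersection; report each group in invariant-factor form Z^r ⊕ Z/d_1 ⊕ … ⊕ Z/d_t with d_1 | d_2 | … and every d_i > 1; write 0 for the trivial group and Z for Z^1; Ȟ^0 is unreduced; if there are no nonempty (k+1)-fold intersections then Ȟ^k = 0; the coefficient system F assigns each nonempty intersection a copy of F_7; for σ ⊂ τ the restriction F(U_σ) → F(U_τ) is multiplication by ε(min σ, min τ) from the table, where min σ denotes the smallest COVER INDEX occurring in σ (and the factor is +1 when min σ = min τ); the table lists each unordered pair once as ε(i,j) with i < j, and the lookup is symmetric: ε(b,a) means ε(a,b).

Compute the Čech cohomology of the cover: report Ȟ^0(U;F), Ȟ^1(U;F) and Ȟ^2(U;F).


nonempty intersections:
  U12={r} U13={v} U14={s} U15={p,q} U23={y} U45={t,x}
C dims 5,6; δ0: rk_F7 5
Ȟ^0: (5−5)−0=0 ⇒ 0
Ȟ^1: (6−0)−5=1 ⇒ Z/7
Ȟ^2: (0−0)−0=0 ⇒ 0

Ȟ^0 ≅ 0,  Ȟ^1 ≅ Z/7,  Ȟ^2 ≅ 0


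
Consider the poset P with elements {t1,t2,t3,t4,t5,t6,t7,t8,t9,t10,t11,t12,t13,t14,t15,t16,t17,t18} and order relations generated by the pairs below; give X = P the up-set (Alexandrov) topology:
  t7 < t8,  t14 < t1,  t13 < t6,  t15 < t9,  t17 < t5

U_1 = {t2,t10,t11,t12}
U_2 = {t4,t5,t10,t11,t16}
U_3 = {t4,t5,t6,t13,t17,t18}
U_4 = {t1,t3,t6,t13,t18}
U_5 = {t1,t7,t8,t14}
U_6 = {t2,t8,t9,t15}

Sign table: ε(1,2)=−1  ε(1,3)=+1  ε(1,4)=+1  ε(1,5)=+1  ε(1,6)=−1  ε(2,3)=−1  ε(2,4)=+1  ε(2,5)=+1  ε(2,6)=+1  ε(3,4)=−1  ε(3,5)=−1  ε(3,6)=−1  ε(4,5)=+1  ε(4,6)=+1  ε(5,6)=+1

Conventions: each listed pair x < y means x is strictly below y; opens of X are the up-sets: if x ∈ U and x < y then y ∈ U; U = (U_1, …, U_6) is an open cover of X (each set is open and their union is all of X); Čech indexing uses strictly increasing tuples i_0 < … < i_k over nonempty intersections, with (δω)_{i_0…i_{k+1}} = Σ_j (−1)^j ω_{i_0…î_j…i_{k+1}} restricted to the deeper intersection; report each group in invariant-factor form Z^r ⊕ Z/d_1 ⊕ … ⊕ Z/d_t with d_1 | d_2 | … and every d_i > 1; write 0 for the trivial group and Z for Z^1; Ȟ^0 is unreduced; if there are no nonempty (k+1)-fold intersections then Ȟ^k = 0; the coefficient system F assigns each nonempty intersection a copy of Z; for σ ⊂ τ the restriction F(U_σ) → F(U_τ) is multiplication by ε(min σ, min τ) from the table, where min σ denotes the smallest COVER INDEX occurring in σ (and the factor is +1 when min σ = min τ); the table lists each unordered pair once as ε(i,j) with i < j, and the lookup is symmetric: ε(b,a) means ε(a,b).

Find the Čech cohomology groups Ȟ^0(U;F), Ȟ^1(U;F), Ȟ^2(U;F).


Ȟ^0 ≅ Z, Ȟ^1 ≅ Z and Ȟ^2 ≅ 0

cover nerve:
  U12={t10,t11} U16={t2} U23={t4,t5} U34={t6,t13,t18} U45={t1} U56={t8}
C dims 6,6; δ0: rk 5, SNF 1^5
Ȟ^0: (6−5)−0=1 ⇒ Z
Ȟ^1: (6−0)−5=1 ⇒ Z
Ȟ^2: (0−0)−0=0 ⇒ 0


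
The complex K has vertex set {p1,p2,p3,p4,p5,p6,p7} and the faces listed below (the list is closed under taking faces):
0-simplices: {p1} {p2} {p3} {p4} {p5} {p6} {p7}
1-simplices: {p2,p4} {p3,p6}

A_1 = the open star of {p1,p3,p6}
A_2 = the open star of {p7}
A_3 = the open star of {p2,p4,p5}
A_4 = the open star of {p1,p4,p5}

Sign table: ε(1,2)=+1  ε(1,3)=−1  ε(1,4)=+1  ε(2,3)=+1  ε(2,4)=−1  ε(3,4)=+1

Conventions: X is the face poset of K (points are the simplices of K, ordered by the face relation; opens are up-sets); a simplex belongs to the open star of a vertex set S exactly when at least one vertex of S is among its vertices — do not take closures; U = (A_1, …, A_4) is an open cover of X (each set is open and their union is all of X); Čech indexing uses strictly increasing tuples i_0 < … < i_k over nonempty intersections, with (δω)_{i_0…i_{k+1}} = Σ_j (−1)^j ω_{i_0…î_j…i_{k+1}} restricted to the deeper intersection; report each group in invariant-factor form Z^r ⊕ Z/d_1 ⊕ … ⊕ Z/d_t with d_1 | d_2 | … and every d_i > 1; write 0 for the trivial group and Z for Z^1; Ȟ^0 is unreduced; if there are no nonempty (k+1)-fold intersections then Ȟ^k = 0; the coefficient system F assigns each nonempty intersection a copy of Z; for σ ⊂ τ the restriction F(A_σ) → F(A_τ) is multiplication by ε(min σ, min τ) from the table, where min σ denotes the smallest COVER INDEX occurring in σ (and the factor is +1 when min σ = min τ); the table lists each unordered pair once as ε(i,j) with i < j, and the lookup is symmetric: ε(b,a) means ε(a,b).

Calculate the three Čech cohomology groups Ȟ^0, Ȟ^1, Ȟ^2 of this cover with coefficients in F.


intersection data:
  A1={{p1},{p3},{p6},{p3,p6}} A2={{p7}} A3={{p2},{p4},{p5},{p2,p4}} A4={{p1},{p4},{p5},{p2,p4}}
  A14={{p1}} A34={{p4},{p5},{p2,p4}}
C dims 4,2; δ0: rk 2, SNF 1^2
Ȟ^0 = (4 − 2) − 0 = 2, so Ȟ^0 ≅ Z^2
Ȟ^1 = (2 − 0) − 2 = 0, so Ȟ^1 ≅ 0
Ȟ^2 = (0 − 0) − 0 = 0, so Ȟ^2 ≅ 0

Ȟ^0 ≅ Z^2,  Ȟ^1 ≅ 0,  Ȟ^2 ≅ 0


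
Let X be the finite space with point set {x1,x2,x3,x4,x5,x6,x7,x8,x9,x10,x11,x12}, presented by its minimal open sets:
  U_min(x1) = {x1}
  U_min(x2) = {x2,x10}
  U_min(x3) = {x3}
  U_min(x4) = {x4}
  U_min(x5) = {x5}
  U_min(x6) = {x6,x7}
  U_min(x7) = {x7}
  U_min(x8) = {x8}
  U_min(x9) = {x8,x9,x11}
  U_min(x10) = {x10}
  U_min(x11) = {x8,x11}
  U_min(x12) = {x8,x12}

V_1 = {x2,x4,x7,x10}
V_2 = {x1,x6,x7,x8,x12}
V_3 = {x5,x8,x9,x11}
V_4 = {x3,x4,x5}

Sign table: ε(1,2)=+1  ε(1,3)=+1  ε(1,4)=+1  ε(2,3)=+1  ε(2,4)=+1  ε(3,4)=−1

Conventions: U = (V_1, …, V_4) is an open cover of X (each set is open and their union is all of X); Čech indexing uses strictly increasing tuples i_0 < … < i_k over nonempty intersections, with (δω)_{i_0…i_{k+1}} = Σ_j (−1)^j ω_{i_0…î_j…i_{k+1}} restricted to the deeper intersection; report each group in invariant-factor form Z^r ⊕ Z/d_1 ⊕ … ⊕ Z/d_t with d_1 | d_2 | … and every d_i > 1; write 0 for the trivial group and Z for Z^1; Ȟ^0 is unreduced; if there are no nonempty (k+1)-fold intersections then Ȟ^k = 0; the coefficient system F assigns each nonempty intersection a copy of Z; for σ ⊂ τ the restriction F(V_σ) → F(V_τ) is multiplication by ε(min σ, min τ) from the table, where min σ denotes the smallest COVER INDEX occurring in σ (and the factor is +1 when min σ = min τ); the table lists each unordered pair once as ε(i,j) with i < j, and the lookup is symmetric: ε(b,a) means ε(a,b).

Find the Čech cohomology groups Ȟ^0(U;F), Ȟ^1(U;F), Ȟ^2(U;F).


nonempty overlaps:
  V12={x7} V14={x4} V23={x8} V34={x5}
C dims 4,4; δ0: rk 4, SNF 1^3·2
degree 0: 4−4−0 = 0 → Ȟ^0 ≅ 0
degree 1: 4−0−4 = 0 plus torsion [2] → Ȟ^1 ≅ Z/2
degree 2: 0−0−0 = 0 → Ȟ^2 ≅ 0

Ȟ^0(U;F) ≅ 0, Ȟ^1(U;F) ≅ Z/2, Ȟ^2(U;F) ≅ 0


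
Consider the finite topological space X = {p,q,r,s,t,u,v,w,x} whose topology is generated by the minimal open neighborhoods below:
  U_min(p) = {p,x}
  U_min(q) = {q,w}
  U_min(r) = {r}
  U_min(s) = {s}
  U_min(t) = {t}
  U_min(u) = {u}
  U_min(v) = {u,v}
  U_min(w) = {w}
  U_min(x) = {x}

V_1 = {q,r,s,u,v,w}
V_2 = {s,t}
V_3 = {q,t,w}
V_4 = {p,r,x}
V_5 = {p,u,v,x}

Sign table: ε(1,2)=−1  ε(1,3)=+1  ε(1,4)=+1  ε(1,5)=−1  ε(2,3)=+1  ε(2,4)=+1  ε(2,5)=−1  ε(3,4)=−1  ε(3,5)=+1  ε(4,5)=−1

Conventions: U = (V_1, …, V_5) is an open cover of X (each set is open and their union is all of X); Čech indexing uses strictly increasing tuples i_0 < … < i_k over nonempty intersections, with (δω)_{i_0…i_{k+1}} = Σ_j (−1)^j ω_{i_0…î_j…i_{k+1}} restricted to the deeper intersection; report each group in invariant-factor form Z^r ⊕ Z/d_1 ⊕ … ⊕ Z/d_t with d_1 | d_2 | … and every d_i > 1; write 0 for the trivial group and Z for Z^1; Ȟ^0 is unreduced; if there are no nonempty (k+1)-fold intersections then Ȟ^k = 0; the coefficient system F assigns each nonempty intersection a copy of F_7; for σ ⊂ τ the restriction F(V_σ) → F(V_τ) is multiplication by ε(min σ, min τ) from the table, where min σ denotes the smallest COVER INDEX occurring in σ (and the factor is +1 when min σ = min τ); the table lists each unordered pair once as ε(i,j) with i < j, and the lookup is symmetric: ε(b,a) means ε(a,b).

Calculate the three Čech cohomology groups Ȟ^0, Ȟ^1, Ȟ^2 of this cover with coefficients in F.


cover nerve:
  V12={s} V13={q,w} V14={r} V15={u,v} V23={t} V45={p,x}
C dims 5,6; δ0: rk_F7 5
Ȟ^0: (5−5)−0=0 ⇒ 0
Ȟ^1: (6−0)−5=1 ⇒ Z/7
Ȟ^2: (0−0)−0=0 ⇒ 0

Ȟ^0(U;F) ≅ 0; Ȟ^1(U;F) ≅ Z/7; Ȟ^2(U;F) ≅ 0


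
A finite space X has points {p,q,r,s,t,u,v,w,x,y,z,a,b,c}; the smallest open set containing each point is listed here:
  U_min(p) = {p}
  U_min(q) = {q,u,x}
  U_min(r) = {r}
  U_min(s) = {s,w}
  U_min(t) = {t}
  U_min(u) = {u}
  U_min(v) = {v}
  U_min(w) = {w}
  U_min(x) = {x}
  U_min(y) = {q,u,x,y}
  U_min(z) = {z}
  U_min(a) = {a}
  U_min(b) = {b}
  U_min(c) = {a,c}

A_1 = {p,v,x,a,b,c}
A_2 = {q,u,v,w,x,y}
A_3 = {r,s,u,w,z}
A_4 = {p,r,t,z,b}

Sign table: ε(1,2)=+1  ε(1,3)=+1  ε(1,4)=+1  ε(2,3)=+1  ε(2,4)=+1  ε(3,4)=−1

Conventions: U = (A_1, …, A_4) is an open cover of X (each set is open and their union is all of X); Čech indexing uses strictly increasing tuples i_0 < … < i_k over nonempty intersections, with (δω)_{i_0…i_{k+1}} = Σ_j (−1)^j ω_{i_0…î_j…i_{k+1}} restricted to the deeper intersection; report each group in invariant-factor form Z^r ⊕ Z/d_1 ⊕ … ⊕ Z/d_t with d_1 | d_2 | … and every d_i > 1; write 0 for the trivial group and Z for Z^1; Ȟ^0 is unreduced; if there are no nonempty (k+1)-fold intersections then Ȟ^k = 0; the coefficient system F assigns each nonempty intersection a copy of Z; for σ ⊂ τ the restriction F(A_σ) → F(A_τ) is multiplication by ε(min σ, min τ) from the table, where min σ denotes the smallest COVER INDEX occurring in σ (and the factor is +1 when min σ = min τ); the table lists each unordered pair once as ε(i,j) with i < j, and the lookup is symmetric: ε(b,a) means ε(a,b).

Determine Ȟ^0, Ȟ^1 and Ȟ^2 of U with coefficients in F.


nonempty intersections:
  A12={v,x} A14={p,b} A23={u,w} A34={r,z}
C dims 4,4; δ0: rk 4, SNF 1^3·2
Ȟ^0: (4−4)−0=0 ⇒ 0
Ȟ^1: (4−0)−4=0 plus torsion [2] ⇒ Z/2
Ȟ^2: (0−0)−0=0 ⇒ 0

Ȟ^0 = 0, Ȟ^1 = Z/2 and Ȟ^2 = 0


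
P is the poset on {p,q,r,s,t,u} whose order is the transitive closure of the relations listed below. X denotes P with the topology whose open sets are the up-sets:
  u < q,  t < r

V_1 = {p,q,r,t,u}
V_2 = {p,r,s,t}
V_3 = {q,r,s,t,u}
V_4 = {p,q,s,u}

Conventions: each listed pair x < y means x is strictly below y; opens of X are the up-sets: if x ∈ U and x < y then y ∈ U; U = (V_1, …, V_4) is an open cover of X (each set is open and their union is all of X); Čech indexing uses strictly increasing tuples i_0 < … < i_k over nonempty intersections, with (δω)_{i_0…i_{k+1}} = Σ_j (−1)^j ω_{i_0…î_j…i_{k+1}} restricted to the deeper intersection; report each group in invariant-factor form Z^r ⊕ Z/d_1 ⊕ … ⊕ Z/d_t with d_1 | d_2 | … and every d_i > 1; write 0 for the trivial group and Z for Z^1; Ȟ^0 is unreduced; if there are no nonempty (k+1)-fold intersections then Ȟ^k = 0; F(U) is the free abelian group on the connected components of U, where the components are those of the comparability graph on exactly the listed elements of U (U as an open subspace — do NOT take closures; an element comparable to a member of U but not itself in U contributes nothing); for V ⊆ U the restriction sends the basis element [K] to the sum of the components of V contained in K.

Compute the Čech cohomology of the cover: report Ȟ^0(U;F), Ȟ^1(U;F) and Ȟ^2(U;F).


cover nerve:
  V12={p,r,t} V13={q,r,t,u} V14={p,q,u} V23={r,s,t} V24={p,s} V34={q,s,u}
  V123={r,t} V124={p} V134={q,u} V234={s}
components per intersection:
  V1: {p} {q,u} {r,t}
  V2: {p} {r,t} {s}
  V3: {q,u} {r,t} {s}
  V4: {p} {q,u} {s}
  V12: {p} {r,t}
  V13: {q,u} {r,t}
  V14: {p} {q,u}
  V23: {r,t} {s}
  V24: {p} {s}
  V34: {q,u} {s}
  V123: {r,t}
  V124: {p}
  V134: {q,u}
  V234: {s}
C dims 12,12,4; δ0: rk 8, SNF 1^8; δ1: rk 4, SNF 1^4
Ȟ^0: (12−8)−0=4 ⇒ Z^4
Ȟ^1: (12−4)−8=0 ⇒ 0
Ȟ^2: (4−0)−4=0 ⇒ 0

Ȟ^0(U;F) ≅ Z^4, Ȟ^1(U;F) ≅ 0 and Ȟ^2(U;F) ≅ 0


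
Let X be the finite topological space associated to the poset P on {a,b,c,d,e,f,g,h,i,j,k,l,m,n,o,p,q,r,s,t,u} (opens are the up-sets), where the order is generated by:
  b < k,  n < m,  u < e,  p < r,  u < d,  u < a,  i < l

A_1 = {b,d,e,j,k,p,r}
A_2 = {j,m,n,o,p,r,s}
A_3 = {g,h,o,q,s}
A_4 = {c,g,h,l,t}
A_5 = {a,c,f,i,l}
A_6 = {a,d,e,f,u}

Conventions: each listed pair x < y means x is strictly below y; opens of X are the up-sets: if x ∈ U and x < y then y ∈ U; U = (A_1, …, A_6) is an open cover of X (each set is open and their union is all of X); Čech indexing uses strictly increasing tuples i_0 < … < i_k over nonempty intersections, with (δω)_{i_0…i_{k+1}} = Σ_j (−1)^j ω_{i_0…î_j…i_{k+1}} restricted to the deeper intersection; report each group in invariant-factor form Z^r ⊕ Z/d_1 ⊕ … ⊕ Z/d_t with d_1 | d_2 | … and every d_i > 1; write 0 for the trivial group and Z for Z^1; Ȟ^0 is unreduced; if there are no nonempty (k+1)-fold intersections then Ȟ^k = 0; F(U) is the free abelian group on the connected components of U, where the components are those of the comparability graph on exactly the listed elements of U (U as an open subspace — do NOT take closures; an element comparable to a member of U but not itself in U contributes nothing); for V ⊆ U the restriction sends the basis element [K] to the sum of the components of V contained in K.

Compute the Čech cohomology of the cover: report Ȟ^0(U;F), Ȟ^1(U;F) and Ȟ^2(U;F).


Ȟ^0 = Z^14; Ȟ^1 = 0; Ȟ^2 = 0

nerve simplices:
  A12={j,p,r} A16={d,e} A23={o,s} A34={g,h} A45={c,l} A56={a,f}
components per intersection:
  A1: {b,k} {d} {e} {j} {p,r}
  A2: {j} {m,n} {o} {p,r} {s}
  A3: {g} {h} {o} {q} {s}
  A4: {c} {g} {h} {l} {t}
  A5: {a} {c} {f} {i,l}
  A6: {a,d,e,u} {f}
  A12: {j} {p,r}
  A16: {d} {e}
  A23: {o} {s}
  A34: {g} {h}
  A45: {c} {l}
  A56: {a} {f}
C dims 26,12; δ0: rk 12, SNF 1^12
degree 0: 26−12−0 = 14 → Ȟ^0 ≅ Z^14
degree 1: 12−0−12 = 0 → Ȟ^1 ≅ 0
degree 2: 0−0−0 = 0 → Ȟ^2 ≅ 0


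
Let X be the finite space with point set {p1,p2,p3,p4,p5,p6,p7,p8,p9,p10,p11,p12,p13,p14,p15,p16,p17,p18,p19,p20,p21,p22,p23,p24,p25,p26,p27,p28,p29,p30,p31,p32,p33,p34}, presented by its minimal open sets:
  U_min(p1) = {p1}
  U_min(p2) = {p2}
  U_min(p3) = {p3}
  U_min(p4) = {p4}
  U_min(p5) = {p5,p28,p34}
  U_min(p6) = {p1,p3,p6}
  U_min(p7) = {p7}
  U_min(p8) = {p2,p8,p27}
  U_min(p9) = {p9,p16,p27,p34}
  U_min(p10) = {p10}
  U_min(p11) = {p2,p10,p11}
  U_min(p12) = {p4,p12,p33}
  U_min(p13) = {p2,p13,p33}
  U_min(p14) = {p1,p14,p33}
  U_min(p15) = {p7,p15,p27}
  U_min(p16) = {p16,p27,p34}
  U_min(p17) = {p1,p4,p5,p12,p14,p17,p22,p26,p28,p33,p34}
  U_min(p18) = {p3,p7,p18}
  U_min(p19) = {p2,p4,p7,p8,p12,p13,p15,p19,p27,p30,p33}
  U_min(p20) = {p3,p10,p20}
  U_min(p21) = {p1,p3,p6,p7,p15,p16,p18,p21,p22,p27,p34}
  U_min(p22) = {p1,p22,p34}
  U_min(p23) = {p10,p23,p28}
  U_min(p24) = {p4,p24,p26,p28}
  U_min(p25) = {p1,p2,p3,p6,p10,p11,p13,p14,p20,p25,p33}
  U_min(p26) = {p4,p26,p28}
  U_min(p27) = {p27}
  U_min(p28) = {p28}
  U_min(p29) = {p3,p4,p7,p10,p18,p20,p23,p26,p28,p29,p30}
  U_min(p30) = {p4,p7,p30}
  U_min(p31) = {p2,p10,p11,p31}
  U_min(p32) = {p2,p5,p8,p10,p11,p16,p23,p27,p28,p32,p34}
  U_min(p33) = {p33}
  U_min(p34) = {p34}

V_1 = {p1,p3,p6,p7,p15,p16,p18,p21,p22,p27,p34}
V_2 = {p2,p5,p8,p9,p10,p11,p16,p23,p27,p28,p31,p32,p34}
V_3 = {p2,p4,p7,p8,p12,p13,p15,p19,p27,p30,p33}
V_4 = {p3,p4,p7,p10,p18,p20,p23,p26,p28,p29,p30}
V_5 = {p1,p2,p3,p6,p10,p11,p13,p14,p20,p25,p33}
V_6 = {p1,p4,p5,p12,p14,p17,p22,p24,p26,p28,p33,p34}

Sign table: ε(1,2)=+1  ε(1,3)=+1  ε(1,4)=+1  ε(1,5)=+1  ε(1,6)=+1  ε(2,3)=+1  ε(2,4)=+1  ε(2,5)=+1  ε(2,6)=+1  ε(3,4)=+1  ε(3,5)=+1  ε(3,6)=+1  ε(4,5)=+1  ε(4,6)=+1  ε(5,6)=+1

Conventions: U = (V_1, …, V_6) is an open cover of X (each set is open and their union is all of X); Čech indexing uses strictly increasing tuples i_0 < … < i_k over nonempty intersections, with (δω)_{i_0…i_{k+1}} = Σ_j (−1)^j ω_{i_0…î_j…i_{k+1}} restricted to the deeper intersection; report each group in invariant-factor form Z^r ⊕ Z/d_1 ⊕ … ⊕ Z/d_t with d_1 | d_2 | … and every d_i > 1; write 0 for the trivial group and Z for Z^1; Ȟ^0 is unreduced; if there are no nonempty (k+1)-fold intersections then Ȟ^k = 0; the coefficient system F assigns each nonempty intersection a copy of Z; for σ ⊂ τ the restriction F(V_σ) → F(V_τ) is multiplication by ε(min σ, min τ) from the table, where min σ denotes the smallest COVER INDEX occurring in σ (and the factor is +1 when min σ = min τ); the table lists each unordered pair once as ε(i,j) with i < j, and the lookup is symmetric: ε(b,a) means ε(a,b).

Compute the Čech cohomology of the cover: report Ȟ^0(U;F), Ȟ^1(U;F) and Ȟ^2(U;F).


nonempty intersections:
  V12={p16,p27,p34} V13={p7,p15,p27} V14={p3,p7,p18} V15={p1,p3,p6} V16={p1,p22,p34} V23={p2,p8,p27} V24={p10,p23,p28} V25={p2,p10,p11} V26={p5,p28,p34} V34={p4,p7,p30} V35={p2,p13,p33} V36={p4,p12,p33} V45={p3,p10,p20} V46={p4,p26,p28} V56={p1,p14,p33}
  V123={p27} V126={p34} V134={p7} V145={p3} V156={p1} V235={p2} V245={p10} V246={p28} V346={p4} V356={p33}
C dims 6,15,10; δ0: rk 5, SNF 1^5; δ1: rk 10, SNF 1^9·2
Ȟ^0: (6−5)−0=1 ⇒ Z
Ȟ^1: (15−10)−5=0 ⇒ 0
Ȟ^2: (10−0)−10=0 plus torsion [2] ⇒ Z/2

Ȟ^0(U;F) ≅ Z; Ȟ^1(U;F) ≅ 0; Ȟ^2(U;F) ≅ Z/2


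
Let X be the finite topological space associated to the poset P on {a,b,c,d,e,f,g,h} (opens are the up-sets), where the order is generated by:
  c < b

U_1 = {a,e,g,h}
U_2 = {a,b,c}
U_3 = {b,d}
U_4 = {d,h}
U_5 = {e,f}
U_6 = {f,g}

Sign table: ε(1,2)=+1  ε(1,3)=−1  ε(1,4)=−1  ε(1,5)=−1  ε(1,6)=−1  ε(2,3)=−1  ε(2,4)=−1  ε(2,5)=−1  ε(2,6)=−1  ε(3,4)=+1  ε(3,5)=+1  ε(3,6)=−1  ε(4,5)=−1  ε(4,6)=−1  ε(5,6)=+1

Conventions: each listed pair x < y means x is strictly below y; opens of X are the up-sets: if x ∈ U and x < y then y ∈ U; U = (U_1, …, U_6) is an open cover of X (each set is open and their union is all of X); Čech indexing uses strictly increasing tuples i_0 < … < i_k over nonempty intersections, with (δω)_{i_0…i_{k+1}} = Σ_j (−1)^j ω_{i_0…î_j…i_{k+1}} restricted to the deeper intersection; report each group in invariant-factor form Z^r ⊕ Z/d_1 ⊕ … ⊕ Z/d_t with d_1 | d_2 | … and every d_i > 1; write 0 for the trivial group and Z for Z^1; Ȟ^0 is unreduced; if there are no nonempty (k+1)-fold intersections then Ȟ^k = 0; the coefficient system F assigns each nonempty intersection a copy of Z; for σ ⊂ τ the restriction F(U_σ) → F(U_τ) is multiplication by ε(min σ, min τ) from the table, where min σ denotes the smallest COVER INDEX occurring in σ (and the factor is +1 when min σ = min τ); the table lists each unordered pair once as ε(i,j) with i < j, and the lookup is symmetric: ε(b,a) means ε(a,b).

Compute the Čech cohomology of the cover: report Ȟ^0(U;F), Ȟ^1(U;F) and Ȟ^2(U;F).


nonempty overlaps:
  U12={a} U14={h} U15={e} U16={g} U23={b} U34={d} U56={f}
C dims 6,7; δ0: rk 5, SNF 1^5
degree 0: 6−5−0 = 1 → Ȟ^0 ≅ Z
degree 1: 7−0−5 = 2 → Ȟ^1 ≅ Z^2
degree 2: 0−0−0 = 0 → Ȟ^2 ≅ 0

Ȟ^0 = Z, Ȟ^1 = Z^2, Ȟ^2 = 0


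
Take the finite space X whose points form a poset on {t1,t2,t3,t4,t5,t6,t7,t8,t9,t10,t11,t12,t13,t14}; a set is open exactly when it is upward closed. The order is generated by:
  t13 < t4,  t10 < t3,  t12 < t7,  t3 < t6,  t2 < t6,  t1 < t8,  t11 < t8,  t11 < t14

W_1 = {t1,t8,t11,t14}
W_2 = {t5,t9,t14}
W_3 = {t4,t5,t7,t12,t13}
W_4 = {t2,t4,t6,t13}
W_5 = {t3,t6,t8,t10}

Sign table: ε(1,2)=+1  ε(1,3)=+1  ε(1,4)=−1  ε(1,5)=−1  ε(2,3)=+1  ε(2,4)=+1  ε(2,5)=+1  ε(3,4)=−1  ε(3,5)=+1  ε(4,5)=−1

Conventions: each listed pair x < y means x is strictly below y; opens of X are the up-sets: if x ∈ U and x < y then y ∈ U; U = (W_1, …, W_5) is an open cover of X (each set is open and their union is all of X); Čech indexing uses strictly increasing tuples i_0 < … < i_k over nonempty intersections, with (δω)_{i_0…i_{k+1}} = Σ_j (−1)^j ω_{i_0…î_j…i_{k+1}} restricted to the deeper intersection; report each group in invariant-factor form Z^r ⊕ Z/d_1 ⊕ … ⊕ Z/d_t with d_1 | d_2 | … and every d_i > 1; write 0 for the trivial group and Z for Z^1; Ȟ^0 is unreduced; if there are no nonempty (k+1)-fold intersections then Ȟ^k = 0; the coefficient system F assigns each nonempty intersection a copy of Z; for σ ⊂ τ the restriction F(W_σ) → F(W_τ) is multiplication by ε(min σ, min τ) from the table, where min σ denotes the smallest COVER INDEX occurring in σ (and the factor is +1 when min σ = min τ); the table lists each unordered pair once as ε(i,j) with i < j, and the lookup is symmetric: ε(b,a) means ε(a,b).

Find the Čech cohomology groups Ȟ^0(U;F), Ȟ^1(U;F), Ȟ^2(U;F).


intersection data:
  W12={t14} W15={t8} W23={t5} W34={t4,t13} W45={t6}
C dims 5,5; δ0: rk 5, SNF 1^4·2
Ȟ^0 = (5 − 5) − 0 = 0, so Ȟ^0 ≅ 0
Ȟ^1 = (5 − 0) − 5 = 0 plus torsion [2], so Ȟ^1 ≅ Z/2
Ȟ^2 = (0 − 0) − 0 = 0, so Ȟ^2 ≅ 0

Ȟ^0 = 0, Ȟ^1 = Z/2, Ȟ^2 = 0


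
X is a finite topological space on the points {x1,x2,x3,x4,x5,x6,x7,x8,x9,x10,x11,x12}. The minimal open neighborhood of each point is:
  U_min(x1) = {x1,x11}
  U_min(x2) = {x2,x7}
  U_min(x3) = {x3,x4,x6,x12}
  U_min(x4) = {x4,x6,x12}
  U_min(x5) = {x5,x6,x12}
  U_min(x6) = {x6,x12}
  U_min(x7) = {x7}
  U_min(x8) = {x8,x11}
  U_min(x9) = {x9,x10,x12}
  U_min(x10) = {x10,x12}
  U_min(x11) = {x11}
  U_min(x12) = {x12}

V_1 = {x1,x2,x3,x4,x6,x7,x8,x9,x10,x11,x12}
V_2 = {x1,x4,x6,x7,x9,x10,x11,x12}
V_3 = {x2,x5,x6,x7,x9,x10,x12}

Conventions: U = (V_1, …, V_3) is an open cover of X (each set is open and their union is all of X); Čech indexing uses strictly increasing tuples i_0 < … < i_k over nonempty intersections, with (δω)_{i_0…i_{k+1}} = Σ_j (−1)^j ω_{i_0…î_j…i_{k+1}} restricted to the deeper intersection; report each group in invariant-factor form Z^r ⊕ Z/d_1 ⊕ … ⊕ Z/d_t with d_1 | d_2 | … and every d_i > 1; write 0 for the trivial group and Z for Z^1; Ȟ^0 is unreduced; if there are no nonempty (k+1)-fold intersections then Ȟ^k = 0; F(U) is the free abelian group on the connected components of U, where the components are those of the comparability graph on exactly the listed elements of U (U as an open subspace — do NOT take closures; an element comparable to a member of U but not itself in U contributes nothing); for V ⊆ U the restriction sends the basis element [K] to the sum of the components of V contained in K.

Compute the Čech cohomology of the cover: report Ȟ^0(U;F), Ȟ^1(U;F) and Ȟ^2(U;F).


nonempty overlaps:
  V12={x1,x4,x6,x7,x9,x10,x11,x12} V13={x2,x6,x7,x9,x10,x12} V23={x6,x7,x9,x10,x12}
  V123={x6,x7,x9,x10,x12}
components per intersection:
  V1: {x1,x8,x11} {x2,x7} {x3,x4,x6,x9,x10,x12}
  V2: {x1,x11} {x4,x6,x9,x10,x12} {x7}
  V3: {x2,x7} {x5,x6,x9,x10,x12}
  V12: {x1,x11} {x4,x6,x9,x10,x12} {x7}
  V13: {x2,x7} {x6,x9,x10,x12}
  V23: {x6,x9,x10,x12} {x7}
  V123: {x6,x9,x10,x12} {x7}
C dims 8,7,2; δ0: rk 5, SNF 1^5; δ1: rk 2, SNF 1^2
degree 0: 8−5−0 = 3 → Ȟ^0 ≅ Z^3
degree 1: 7−2−5 = 0 → Ȟ^1 ≅ 0
degree 2: 2−0−2 = 0 → Ȟ^2 ≅ 0

Ȟ^0 = Z^3; Ȟ^1 = 0; Ȟ^2 = 0


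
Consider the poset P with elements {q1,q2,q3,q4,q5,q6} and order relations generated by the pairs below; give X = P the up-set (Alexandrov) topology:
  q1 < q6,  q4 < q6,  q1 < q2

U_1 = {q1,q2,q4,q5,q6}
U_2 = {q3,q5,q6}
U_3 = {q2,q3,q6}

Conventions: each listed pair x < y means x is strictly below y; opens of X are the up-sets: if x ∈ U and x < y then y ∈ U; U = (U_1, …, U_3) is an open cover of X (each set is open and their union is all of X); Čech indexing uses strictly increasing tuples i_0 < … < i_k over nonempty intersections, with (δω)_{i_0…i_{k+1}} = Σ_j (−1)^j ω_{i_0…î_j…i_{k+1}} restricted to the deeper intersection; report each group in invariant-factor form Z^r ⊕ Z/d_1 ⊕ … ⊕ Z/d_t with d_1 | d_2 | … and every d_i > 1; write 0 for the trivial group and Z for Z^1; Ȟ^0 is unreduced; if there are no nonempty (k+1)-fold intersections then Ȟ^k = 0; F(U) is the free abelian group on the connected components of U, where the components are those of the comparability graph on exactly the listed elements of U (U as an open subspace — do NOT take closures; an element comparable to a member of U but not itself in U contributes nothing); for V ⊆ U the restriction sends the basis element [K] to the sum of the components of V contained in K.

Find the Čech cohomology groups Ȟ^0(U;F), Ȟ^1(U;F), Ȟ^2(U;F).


nonempty overlaps:
  U12={q5,q6} U13={q2,q6} U23={q3,q6}
  U123={q6}
components per intersection:
  U1: {q1,q2,q4,q6} {q5}
  U2: {q3} {q5} {q6}
  U3: {q2} {q3} {q6}
  U12: {q5} {q6}
  U13: {q2} {q6}
  U23: {q3} {q6}
  U123: {q6}
C dims 8,6,1; δ0: rk 5, SNF 1^5; δ1: rk 1, SNF 1^1
degree 0: 8−5−0 = 3 → Ȟ^0 ≅ Z^3
degree 1: 6−1−5 = 0 → Ȟ^1 ≅ 0
degree 2: 1−0−1 = 0 → Ȟ^2 ≅ 0

Ȟ^0(U;F) ≅ Z^3; Ȟ^1(U;F) ≅ 0; Ȟ^2(U;F) ≅ 0


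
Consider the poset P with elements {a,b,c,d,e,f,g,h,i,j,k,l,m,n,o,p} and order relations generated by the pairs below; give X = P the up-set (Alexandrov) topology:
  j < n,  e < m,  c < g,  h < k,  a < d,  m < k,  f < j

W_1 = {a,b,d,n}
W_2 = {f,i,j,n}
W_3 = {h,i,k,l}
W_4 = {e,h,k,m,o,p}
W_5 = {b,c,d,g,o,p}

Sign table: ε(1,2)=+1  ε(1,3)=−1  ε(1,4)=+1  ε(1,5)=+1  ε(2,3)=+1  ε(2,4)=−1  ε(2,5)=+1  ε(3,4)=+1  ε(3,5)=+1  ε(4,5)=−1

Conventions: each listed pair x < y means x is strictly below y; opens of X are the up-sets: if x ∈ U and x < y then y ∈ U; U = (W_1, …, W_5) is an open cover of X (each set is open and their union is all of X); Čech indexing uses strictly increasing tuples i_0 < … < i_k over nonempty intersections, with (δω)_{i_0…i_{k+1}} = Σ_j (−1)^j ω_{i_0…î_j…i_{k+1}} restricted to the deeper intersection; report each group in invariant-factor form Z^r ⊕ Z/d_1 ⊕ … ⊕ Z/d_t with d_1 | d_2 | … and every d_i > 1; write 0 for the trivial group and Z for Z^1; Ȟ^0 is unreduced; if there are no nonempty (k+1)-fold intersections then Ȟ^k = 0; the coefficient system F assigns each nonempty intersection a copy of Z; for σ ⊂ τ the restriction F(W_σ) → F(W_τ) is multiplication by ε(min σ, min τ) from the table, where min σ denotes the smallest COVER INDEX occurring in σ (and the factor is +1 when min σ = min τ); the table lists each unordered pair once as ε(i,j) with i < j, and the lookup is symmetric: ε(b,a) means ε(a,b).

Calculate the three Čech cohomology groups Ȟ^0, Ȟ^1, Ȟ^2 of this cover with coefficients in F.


intersection data:
  W12={n} W15={b,d} W23={i} W34={h,k} W45={o,p}
C dims 5,5; δ0: rk 5, SNF 1^4·2
Ȟ^0 = (5 − 5) − 0 = 0, so Ȟ^0 ≅ 0
Ȟ^1 = (5 − 0) − 5 = 0 plus torsion [2], so Ȟ^1 ≅ Z/2
Ȟ^2 = (0 − 0) − 0 = 0, so Ȟ^2 ≅ 0

Ȟ^0 ≅ 0; Ȟ^1 ≅ Z/2; Ȟ^2 ≅ 0


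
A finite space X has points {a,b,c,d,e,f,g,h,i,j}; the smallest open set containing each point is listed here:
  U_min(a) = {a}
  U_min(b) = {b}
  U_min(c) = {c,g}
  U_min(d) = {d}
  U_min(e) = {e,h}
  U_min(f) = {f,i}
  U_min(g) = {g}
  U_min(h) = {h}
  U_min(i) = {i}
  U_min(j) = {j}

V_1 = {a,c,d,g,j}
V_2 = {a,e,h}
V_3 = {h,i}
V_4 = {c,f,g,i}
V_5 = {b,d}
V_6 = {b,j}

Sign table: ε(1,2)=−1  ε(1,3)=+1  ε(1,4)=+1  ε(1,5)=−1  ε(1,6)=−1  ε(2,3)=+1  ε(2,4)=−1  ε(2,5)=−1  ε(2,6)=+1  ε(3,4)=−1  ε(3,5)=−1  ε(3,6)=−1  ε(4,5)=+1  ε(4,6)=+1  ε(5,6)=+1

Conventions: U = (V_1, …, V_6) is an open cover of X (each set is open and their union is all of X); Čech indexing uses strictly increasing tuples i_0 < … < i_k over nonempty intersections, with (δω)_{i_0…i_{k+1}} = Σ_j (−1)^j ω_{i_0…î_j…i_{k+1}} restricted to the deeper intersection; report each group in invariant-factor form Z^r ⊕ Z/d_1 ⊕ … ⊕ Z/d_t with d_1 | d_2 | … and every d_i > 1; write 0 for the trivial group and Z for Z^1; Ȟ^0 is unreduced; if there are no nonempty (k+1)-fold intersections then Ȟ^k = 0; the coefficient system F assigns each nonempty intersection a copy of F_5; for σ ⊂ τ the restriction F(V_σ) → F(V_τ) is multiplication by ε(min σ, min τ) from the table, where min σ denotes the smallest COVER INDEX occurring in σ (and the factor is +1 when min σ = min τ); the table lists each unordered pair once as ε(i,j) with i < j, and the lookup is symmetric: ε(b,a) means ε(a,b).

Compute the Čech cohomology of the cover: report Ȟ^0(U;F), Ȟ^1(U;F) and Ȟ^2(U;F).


nerve simplices:
  V12={a} V14={c,g} V15={d} V16={j} V23={h} V34={i} V56={b}
C dims 6,7; δ0: rk_F5 5
degree 0: 6−5−0 = 1 → Ȟ^0 ≅ Z/5
degree 1: 7−0−5 = 2 → Ȟ^1 ≅ Z/5 ⊕ Z/5
degree 2: 0−0−0 = 0 → Ȟ^2 ≅ 0

Ȟ^0 = Z/5, Ȟ^1 = Z/5 ⊕ Z/5 and Ȟ^2 = 0


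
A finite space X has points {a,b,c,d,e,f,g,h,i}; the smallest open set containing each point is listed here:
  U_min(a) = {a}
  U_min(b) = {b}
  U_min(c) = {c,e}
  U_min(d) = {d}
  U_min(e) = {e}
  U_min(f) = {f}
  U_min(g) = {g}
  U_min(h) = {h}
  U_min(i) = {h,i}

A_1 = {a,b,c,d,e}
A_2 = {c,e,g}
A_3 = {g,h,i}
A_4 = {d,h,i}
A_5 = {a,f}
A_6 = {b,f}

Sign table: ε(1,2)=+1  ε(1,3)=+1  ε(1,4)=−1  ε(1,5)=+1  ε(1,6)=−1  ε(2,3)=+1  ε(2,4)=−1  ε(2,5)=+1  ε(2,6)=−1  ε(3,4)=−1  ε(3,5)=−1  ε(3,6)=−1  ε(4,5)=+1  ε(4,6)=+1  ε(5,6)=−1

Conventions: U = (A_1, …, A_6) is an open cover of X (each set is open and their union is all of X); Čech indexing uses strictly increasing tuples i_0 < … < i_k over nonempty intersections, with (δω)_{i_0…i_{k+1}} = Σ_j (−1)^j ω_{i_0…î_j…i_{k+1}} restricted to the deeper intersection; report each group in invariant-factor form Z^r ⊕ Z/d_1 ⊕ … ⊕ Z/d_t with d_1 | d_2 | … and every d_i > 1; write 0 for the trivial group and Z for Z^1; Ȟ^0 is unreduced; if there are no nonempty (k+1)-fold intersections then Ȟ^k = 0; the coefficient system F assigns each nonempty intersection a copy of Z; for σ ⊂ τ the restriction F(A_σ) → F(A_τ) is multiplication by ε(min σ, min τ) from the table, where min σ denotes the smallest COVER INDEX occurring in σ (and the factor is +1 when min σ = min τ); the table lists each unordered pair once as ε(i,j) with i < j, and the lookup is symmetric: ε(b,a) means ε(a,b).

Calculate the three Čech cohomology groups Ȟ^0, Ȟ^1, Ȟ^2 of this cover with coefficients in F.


Ȟ^0(U;F) ≅ Z, Ȟ^1(U;F) ≅ Z^2, Ȟ^2(U;F) ≅ 0

cover nerve:
  A12={c,e} A14={d} A15={a} A16={b} A23={g} A34={h,i} A56={f}
C dims 6,7; δ0: rk 5, SNF 1^5
Ȟ^0: (6−5)−0=1 ⇒ Z
Ȟ^1: (7−0)−5=2 ⇒ Z^2
Ȟ^2: (0−0)−0=0 ⇒ 0


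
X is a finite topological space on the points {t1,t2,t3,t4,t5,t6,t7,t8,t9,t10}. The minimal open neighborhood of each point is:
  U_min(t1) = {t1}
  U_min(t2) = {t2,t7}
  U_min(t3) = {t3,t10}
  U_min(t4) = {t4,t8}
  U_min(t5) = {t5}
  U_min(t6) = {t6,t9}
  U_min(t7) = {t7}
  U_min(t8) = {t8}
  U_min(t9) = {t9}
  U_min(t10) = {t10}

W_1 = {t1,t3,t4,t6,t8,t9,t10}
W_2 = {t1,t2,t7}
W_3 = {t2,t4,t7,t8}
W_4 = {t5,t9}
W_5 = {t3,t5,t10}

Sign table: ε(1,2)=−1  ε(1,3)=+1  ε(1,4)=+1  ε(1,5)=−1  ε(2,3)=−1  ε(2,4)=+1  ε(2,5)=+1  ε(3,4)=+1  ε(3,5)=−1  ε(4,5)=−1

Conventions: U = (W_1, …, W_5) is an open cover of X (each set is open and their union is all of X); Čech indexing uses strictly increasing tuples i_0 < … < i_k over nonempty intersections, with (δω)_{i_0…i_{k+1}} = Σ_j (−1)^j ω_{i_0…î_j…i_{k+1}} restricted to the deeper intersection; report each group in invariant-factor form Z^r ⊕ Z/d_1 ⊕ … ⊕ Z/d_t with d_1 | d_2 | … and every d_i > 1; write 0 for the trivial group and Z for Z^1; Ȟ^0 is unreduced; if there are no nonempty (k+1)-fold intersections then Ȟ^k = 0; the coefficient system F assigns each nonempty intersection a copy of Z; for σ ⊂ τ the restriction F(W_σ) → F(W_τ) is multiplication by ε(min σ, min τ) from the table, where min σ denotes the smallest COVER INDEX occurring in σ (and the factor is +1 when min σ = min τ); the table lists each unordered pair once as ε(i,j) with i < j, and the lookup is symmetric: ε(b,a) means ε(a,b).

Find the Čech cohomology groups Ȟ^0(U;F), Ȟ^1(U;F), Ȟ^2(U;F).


nonempty intersections:
  W12={t1} W13={t4,t8} W14={t9} W15={t3,t10} W23={t2,t7} W45={t5}
C dims 5,6; δ0: rk 4, SNF 1^4
Ȟ^0: (5−4)−0=1 ⇒ Z
Ȟ^1: (6−0)−4=2 ⇒ Z^2
Ȟ^2: (0−0)−0=0 ⇒ 0

Ȟ^0 = Z, Ȟ^1 = Z^2 and Ȟ^2 = 0


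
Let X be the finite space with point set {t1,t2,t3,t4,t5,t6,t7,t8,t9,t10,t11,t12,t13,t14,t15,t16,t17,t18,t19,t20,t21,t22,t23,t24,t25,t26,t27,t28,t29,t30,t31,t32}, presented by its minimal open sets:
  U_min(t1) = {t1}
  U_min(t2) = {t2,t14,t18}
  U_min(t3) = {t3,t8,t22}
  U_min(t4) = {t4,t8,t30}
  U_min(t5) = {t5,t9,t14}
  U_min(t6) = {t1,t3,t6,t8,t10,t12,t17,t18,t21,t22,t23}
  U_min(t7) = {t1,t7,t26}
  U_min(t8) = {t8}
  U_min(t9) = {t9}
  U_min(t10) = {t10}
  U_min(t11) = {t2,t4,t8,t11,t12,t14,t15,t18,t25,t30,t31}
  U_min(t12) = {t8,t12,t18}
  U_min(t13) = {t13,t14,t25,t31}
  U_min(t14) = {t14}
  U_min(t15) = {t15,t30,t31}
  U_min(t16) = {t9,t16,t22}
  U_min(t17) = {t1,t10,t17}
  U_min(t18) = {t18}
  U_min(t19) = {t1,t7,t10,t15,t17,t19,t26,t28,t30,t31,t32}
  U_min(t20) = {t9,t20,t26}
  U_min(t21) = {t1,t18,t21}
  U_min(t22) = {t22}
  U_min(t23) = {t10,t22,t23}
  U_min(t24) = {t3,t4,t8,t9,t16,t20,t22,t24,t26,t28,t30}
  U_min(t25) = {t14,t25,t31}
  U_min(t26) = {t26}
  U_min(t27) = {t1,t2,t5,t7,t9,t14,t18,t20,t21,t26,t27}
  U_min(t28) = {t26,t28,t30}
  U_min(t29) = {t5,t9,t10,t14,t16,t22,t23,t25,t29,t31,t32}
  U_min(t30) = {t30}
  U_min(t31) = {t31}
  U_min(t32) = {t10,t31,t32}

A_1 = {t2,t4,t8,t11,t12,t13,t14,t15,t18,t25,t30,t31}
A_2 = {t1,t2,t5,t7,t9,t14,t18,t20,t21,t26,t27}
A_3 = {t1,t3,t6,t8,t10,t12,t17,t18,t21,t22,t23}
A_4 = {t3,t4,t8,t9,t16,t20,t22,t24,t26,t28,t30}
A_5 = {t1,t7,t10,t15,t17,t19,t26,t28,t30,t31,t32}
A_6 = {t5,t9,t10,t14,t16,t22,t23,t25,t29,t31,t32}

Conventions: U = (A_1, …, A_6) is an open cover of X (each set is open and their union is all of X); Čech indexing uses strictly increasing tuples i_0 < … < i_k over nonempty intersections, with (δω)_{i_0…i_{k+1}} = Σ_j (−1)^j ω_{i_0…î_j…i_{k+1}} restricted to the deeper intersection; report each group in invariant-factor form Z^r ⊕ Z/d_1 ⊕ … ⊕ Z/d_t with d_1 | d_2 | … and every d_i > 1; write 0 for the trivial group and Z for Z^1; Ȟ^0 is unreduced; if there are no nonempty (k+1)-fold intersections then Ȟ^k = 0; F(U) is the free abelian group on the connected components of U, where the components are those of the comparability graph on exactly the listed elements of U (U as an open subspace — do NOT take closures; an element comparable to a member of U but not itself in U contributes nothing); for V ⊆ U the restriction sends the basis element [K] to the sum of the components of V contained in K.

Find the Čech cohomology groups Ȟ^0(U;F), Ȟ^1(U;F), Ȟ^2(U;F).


Ȟ^0 = Z,  Ȟ^1 = 0,  Ȟ^2 = Z/2

nonempty intersections:
  A12={t2,t14,t18} A13={t8,t12,t18} A14={t4,t8,t30} A15={t15,t30,t31} A16={t14,t25,t31} A23={t1,t18,t21} A24={t9,t20,t26} A25={t1,t7,t26} A26={t5,t9,t14} A34={t3,t8,t22} A35={t1,t10,t17} A36={t10,t22,t23} A45={t26,t28,t30} A46={t9,t16,t22} A56={t10,t31,t32}
  A123={t18} A126={t14} A134={t8} A145={t30} A156={t31} A235={t1} A245={t26} A246={t9} A346={t22} A356={t10}
components per intersection:
  A1: {t2,t4,t8,t11,t12,t13,t14,t15,t18,t25,t30,t31}
  A2: {t1,t2,t5,t7,t9,t14,t18,t20,t21,t26,t27}
  A3: {t1,t3,t6,t8,t10,t12,t17,t18,t21,t22,t23}
  A4: {t3,t4,t8,t9,t16,t20,t22,t24,t26,t28,t30}
  A5: {t1,t7,t10,t15,t17,t19,t26,t28,t30,t31,t32}
  A6: {t5,t9,t10,t14,t16,t22,t23,t25,t29,t31,t32}
  A12: {t2,t14,t18}
  A13: {t8,t12,t18}
  A14: {t4,t8,t30}
  A15: {t15,t30,t31}
  A16: {t14,t25,t31}
  A23: {t1,t18,t21}
  A24: {t9,t20,t26}
  A25: {t1,t7,t26}
  A26: {t5,t9,t14}
  A34: {t3,t8,t22}
  A35: {t1,t10,t17}
  A36: {t10,t22,t23}
  A45: {t26,t28,t30}
  A46: {t9,t16,t22}
  A56: {t10,t31,t32}
  A123: {t18}
  A126: {t14}
  A134: {t8}
  A145: {t30}
  A156: {t31}
  A235: {t1}
  A245: {t26}
  A246: {t9}
  A346: {t22}
  A356: {t10}
C dims 6,15,10; δ0: rk 5, SNF 1^5; δ1: rk 10, SNF 1^9·2
Ȟ^0: (6−5)−0=1 ⇒ Z
Ȟ^1: (15−10)−5=0 ⇒ 0
Ȟ^2: (10−0)−10=0 plus torsion [2] ⇒ Z/2
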